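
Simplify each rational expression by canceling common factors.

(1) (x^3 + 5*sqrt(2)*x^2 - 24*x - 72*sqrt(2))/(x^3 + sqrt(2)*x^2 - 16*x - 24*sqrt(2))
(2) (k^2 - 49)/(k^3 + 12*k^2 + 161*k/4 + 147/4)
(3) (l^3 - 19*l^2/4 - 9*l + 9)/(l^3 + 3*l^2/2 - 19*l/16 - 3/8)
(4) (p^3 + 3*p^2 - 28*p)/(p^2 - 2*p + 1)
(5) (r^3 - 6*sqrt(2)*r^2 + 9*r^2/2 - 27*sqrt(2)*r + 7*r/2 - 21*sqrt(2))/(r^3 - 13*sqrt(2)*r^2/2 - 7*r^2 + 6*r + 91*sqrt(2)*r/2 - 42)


(1) = (x + 6*sqrt(2))/(x + 2*sqrt(2))
(2) = (4*k - 28)/(4*k^2 + 20*k + 21)
(3) = (4*l - 24)/(4*l + 1)
(4) = (p^3 + 3*p^2 - 28*p)/(p^2 - 2*p + 1)
(5) = (4*r^2 + 18*r + 14)/(4*r^2 + r*(-28 - 2*sqrt(2)) + 14*sqrt(2))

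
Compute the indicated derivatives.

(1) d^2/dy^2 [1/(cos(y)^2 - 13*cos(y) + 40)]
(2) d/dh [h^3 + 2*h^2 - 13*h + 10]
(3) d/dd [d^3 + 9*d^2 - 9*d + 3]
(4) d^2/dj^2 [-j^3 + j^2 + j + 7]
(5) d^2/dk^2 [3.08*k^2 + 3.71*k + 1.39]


(1) = (-4*sin(y)^4 + 11*sin(y)^2 - 2275*cos(y)/4 + 39*cos(3*y)/4 + 251)/((cos(y) - 8)^3*(cos(y) - 5)^3)
(2) = 3*h^2 + 4*h - 13
(3) = 3*d^2 + 18*d - 9
(4) = 2 - 6*j
(5) = 6.16000000000000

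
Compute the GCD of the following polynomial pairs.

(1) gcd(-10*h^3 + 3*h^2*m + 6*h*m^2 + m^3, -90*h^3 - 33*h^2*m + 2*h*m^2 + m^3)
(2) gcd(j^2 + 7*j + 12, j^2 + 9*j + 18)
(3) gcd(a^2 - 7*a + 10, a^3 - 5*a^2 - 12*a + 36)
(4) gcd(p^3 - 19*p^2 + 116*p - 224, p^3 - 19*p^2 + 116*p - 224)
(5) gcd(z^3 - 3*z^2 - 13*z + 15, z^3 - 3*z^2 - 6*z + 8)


(1) = gcd((-h + m)*(2*h + m)*(5*h + m), (-6*h + m)*(3*h + m)*(5*h + m)) = 5*h + m
(2) = gcd((j + 3)*(j + 4), (j + 3)*(j + 6)) = j + 3
(3) = a - 2
(4) = p^3 - 19*p^2 + 116*p - 224
(5) = gcd((z - 5)*(z - 1)*(z + 3), (z - 4)*(z - 1)*(z + 2)) = z - 1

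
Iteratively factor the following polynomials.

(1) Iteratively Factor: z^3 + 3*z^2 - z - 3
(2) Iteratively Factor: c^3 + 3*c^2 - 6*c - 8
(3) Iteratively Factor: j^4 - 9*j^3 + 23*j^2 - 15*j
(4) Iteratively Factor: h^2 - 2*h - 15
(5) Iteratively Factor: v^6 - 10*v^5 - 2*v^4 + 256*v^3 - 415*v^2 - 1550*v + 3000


(1) = (z + 3)*(z^2 - 1) = (z - 1)*(z + 3)*(z + 1)
(2) = (c - 2)*(c^2 + 5*c + 4) = (c - 2)*(c + 1)*(c + 4)
(3) = (j - 1)*(j^3 - 8*j^2 + 15*j) = j*(j - 1)*(j^2 - 8*j + 15) = j*(j - 3)*(j - 1)*(j - 5)
(4) = (h - 5)*(h + 3)
(5) = (v - 5)*(v^5 - 5*v^4 - 27*v^3 + 121*v^2 + 190*v - 600) = (v - 5)^2*(v^4 - 27*v^2 - 14*v + 120) = (v - 5)^2*(v + 4)*(v^3 - 4*v^2 - 11*v + 30) = (v - 5)^3*(v + 4)*(v^2 + v - 6) = (v - 5)^3*(v - 2)*(v + 4)*(v + 3)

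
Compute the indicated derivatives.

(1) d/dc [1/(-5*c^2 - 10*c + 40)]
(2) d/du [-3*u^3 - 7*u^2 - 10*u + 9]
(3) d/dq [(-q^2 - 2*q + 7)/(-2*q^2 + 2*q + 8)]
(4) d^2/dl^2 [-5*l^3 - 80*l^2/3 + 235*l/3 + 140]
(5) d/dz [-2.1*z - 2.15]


(1) = 2*(c + 1)/(5*(c^2 + 2*c - 8)^2)
(2) = -9*u^2 - 14*u - 10
(3) = 3*(-q^2 + 2*q - 5)/(2*(q^4 - 2*q^3 - 7*q^2 + 8*q + 16))
(4) = -30*l - 160/3
(5) = -2.10000000000000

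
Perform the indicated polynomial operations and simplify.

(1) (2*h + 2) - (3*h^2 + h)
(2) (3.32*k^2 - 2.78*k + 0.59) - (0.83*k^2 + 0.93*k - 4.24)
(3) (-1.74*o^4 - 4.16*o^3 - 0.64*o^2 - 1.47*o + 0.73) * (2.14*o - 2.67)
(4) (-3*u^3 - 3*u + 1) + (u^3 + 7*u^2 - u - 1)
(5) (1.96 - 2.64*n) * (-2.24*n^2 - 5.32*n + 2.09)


(1) = -3*h^2 + h + 2
(2) = 2.49*k^2 - 3.71*k + 4.83
(3) = -3.7236*o^5 - 4.2566*o^4 + 9.7376*o^3 - 1.437*o^2 + 5.4871*o - 1.9491
(4) = -2*u^3 + 7*u^2 - 4*u
(5) = 5.9136*n^3 + 9.6544*n^2 - 15.9448*n + 4.0964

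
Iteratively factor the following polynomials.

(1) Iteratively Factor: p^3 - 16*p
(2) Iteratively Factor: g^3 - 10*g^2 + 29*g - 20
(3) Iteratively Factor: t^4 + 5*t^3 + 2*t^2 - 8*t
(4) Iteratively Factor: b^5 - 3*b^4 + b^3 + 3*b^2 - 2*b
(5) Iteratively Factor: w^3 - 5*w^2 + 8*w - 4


(1) = (p + 4)*(p^2 - 4*p) = (p - 4)*(p + 4)*(p)
(2) = (g - 1)*(g^2 - 9*g + 20) = (g - 5)*(g - 1)*(g - 4)
(3) = (t)*(t^3 + 5*t^2 + 2*t - 8) = t*(t + 2)*(t^2 + 3*t - 4) = t*(t - 1)*(t + 2)*(t + 4)
(4) = (b - 1)*(b^4 - 2*b^3 - b^2 + 2*b) = (b - 1)^2*(b^3 - b^2 - 2*b) = b*(b - 1)^2*(b^2 - b - 2) = b*(b - 1)^2*(b + 1)*(b - 2)
(5) = (w - 2)*(w^2 - 3*w + 2) = (w - 2)^2*(w - 1)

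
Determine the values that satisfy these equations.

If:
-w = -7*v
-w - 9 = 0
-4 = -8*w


Then:
No Solution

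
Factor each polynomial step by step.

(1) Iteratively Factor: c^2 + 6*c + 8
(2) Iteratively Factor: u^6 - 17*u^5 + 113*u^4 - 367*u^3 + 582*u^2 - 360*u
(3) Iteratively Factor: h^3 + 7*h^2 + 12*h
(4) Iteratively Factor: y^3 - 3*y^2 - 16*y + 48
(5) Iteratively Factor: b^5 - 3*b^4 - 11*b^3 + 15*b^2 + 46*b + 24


(1) = (c + 2)*(c + 4)
(2) = (u - 3)*(u^5 - 14*u^4 + 71*u^3 - 154*u^2 + 120*u) = (u - 3)*(u - 2)*(u^4 - 12*u^3 + 47*u^2 - 60*u) = (u - 5)*(u - 3)*(u - 2)*(u^3 - 7*u^2 + 12*u) = (u - 5)*(u - 4)*(u - 3)*(u - 2)*(u^2 - 3*u) = u*(u - 5)*(u - 4)*(u - 3)*(u - 2)*(u - 3)
(3) = (h + 4)*(h^2 + 3*h) = h*(h + 4)*(h + 3)
(4) = (y + 4)*(y^2 - 7*y + 12) = (y - 4)*(y + 4)*(y - 3)
(5) = (b + 2)*(b^4 - 5*b^3 - b^2 + 17*b + 12) = (b - 4)*(b + 2)*(b^3 - b^2 - 5*b - 3) = (b - 4)*(b + 1)*(b + 2)*(b^2 - 2*b - 3) = (b - 4)*(b - 3)*(b + 1)*(b + 2)*(b + 1)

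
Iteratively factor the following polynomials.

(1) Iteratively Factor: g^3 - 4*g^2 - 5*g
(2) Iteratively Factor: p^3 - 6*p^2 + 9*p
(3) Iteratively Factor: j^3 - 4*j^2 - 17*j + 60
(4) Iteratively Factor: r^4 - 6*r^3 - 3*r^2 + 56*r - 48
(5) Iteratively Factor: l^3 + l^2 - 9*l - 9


(1) = (g - 5)*(g^2 + g) = (g - 5)*(g + 1)*(g)
(2) = (p)*(p^2 - 6*p + 9) = p*(p - 3)*(p - 3)
(3) = (j - 3)*(j^2 - j - 20) = (j - 3)*(j + 4)*(j - 5)
(4) = (r + 3)*(r^3 - 9*r^2 + 24*r - 16) = (r - 4)*(r + 3)*(r^2 - 5*r + 4) = (r - 4)*(r - 1)*(r + 3)*(r - 4)
(5) = (l + 1)*(l^2 - 9) = (l + 1)*(l + 3)*(l - 3)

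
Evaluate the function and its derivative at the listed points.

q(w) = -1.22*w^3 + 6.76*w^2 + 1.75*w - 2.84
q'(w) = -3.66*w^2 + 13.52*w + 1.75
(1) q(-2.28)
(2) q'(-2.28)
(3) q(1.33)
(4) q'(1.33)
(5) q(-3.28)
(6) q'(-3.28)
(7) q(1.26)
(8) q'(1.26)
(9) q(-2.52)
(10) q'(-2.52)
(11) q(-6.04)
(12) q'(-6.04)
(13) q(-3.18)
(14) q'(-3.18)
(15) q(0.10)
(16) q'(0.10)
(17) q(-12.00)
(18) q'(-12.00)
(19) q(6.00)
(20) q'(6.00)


(1) = 42.77
(2) = -48.10
(3) = 8.58
(4) = 13.26
(5) = 107.20
(6) = -81.97
(7) = 7.66
(8) = 12.97
(9) = 55.20
(10) = -55.56
(11) = 502.03
(12) = -213.43
(13) = 99.19
(14) = -78.25
(15) = -2.60
(16) = 3.07
(17) = 3057.76
(18) = -687.53
(19) = -12.50
(20) = -48.89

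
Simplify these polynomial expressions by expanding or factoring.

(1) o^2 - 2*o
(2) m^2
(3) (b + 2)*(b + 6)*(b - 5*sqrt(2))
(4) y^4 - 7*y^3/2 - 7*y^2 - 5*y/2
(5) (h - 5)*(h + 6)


(1) = o*(o - 2)
(2) = m^2
(3) = b^3 - 5*sqrt(2)*b^2 + 8*b^2 - 40*sqrt(2)*b + 12*b - 60*sqrt(2)
(4) = y*(y - 5)*(y + 1/2)*(y + 1)
(5) = h^2 + h - 30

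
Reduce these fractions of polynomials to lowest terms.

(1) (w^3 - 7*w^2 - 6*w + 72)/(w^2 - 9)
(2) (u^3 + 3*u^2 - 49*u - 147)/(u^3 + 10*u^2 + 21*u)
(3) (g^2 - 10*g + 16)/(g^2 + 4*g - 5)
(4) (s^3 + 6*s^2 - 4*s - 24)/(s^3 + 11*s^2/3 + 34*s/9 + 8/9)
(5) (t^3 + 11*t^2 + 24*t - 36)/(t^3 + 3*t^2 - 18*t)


(1) = (w^2 - 10*w + 24)/(w - 3)
(2) = (u - 7)/u
(3) = (g^2 - 10*g + 16)/(g^2 + 4*g - 5)
(4) = (9*s^2 + 36*s - 108)/(9*s^2 + 15*s + 4)
(5) = (t^2 + 5*t - 6)/(t^2 - 3*t)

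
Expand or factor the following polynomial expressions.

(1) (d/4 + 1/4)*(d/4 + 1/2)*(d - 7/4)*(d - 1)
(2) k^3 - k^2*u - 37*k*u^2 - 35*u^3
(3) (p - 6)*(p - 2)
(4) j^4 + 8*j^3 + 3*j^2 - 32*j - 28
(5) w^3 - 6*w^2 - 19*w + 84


(1) = d^4/16 + d^3/64 - 9*d^2/32 - d/64 + 7/32
(2) = (k - 7*u)*(k + u)*(k + 5*u)
(3) = p^2 - 8*p + 12
(4) = (j - 2)*(j + 1)*(j + 2)*(j + 7)
(5) = (w - 7)*(w - 3)*(w + 4)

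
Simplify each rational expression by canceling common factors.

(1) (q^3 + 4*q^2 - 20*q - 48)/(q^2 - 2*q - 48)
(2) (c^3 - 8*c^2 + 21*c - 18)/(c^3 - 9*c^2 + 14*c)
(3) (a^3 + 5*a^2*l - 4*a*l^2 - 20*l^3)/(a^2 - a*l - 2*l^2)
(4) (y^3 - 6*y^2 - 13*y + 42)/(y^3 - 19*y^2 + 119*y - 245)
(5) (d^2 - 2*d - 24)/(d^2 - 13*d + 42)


(1) = (q^2 - 2*q - 8)/(q - 8)
(2) = (c^2 - 6*c + 9)/(c^2 - 7*c)
(3) = (a^2 + 7*a*l + 10*l^2)/(a + l)
(4) = (y^2 + y - 6)/(y^2 - 12*y + 35)
(5) = (d + 4)/(d - 7)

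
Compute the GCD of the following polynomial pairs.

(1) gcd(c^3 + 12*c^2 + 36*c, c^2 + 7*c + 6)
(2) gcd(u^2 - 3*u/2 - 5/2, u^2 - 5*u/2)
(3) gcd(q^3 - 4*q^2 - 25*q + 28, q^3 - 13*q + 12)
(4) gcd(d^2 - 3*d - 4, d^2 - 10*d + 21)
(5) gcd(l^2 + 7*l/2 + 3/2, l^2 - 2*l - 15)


(1) = c + 6
(2) = u - 5/2
(3) = gcd((q - 7)*(q - 1)*(q + 4), (q - 3)*(q - 1)*(q + 4)) = q^2 + 3*q - 4
(4) = gcd((d - 4)*(d + 1), (d - 7)*(d - 3)) = 1
(5) = l + 3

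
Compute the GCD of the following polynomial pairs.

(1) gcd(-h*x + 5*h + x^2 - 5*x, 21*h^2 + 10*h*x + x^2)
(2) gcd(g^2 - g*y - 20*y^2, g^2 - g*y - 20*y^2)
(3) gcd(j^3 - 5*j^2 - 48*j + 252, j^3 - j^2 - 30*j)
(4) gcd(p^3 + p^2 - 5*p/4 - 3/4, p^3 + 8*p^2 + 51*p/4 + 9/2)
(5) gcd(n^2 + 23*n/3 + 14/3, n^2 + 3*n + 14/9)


(1) = 1
(2) = -g^2 + g*y + 20*y^2
(3) = j - 6
(4) = p^2 + 2*p + 3/4
(5) = gcd((n + 2/3)*(n + 7), (n + 2/3)*(n + 7/3)) = n + 2/3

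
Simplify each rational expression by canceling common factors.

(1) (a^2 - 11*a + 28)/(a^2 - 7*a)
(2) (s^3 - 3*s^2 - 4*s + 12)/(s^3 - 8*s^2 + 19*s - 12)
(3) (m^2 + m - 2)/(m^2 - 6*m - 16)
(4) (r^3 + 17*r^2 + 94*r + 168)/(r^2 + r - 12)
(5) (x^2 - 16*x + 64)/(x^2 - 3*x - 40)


(1) = (a - 4)/a
(2) = (s^2 - 4)/(s^2 - 5*s + 4)
(3) = (m - 1)/(m - 8)
(4) = (r^2 + 13*r + 42)/(r - 3)
(5) = (x - 8)/(x + 5)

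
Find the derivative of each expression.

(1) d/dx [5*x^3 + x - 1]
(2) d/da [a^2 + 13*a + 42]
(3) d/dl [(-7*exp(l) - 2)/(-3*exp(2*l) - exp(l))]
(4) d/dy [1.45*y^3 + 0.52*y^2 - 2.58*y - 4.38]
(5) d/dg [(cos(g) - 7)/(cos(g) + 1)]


(1) = 15*x^2 + 1
(2) = 2*a + 13
(3) = (-21*exp(2*l) - 12*exp(l) - 2)*exp(-l)/(9*exp(2*l) + 6*exp(l) + 1)
(4) = 4.35*y^2 + 1.04*y - 2.58
(5) = -8*sin(g)/(cos(g) + 1)^2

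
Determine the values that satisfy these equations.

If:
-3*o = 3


Then:
o = -1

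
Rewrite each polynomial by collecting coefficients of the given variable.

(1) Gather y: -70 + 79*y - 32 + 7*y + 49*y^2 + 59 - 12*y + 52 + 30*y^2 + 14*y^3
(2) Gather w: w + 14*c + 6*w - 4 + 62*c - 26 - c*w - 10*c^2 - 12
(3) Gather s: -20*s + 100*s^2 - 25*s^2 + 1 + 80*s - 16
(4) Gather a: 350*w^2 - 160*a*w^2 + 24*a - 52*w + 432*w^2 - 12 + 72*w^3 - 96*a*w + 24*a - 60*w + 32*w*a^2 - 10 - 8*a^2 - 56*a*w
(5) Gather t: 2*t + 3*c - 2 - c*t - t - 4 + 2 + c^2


(1) = 14*y^3 + 79*y^2 + 74*y + 9
(2) = -10*c^2 + 76*c + w*(7 - c) - 42
(3) = 75*s^2 + 60*s - 15
(4) = a^2*(32*w - 8) + a*(-160*w^2 - 152*w + 48) + 72*w^3 + 782*w^2 - 112*w - 22
(5) = c^2 + 3*c + t*(1 - c) - 4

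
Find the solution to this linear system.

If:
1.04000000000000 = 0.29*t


Then:
t = 3.59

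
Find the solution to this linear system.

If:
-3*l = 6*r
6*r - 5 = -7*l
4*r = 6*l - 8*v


Then:
l = 5/4
r = -5/8
v = 5/4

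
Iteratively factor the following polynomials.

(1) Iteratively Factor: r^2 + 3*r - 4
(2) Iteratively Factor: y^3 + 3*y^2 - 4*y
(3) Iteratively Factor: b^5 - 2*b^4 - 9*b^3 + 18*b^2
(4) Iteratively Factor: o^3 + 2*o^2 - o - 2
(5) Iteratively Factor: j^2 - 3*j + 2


(1) = (r + 4)*(r - 1)
(2) = (y)*(y^2 + 3*y - 4) = y*(y + 4)*(y - 1)
(3) = (b + 3)*(b^4 - 5*b^3 + 6*b^2) = (b - 3)*(b + 3)*(b^3 - 2*b^2) = b*(b - 3)*(b + 3)*(b^2 - 2*b) = b*(b - 3)*(b - 2)*(b + 3)*(b)
(4) = (o + 1)*(o^2 + o - 2) = (o - 1)*(o + 1)*(o + 2)
(5) = (j - 1)*(j - 2)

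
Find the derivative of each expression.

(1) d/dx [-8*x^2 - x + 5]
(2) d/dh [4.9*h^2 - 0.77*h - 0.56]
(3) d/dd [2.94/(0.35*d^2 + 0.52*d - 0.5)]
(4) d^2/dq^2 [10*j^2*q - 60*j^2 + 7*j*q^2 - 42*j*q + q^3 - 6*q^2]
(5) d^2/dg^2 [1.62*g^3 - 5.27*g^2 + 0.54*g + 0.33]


(1) = -16*x - 1
(2) = 9.8*h - 0.77
(3) = (-2.058*d - 1.5288)/(0.35*d^2 + 0.52*d - 0.5)^2
(4) = 14*j + 6*q - 12
(5) = 9.72*g - 10.54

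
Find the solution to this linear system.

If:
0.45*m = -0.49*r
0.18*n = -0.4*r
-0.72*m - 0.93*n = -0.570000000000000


Then:
m = 0.22
n = 0.44
r = -0.20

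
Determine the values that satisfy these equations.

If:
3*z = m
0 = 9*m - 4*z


Then:
m = 0
z = 0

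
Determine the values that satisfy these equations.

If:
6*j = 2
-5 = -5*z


Then:
j = 1/3
z = 1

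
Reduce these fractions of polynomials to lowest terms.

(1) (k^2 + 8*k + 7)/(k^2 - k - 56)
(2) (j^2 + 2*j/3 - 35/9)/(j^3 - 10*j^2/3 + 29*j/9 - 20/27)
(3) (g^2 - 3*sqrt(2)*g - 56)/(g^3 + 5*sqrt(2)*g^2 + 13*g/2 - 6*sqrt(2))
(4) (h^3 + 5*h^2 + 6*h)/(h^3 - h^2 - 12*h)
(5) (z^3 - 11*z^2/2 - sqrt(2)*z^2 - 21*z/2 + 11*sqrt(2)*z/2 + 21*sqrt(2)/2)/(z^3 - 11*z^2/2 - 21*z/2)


(1) = (k + 1)/(k - 8)
(2) = (9*j + 21)/(9*j^2 - 15*j + 4)
(3) = (2*g - 14*sqrt(2))/(2*g^2 + 2*sqrt(2)*g - 3)
(4) = (h + 2)/(h - 4)
(5) = (4*z - 4*sqrt(2))/(4*z)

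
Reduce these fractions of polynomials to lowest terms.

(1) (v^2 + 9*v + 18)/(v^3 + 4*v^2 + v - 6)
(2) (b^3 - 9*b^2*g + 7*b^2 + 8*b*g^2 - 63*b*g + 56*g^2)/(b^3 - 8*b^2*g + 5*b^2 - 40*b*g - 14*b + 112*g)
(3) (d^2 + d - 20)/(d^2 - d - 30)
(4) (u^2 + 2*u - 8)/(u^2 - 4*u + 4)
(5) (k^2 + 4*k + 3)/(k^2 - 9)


(1) = (v + 6)/(v^2 + v - 2)
(2) = (b - g)/(b - 2)
(3) = (d - 4)/(d - 6)
(4) = (u + 4)/(u - 2)
(5) = (k + 1)/(k - 3)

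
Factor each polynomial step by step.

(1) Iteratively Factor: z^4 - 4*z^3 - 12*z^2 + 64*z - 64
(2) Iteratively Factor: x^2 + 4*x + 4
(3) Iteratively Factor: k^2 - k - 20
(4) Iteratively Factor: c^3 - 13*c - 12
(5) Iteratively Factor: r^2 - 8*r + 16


(1) = (z - 2)*(z^3 - 2*z^2 - 16*z + 32) = (z - 2)*(z + 4)*(z^2 - 6*z + 8) = (z - 2)^2*(z + 4)*(z - 4)
(2) = (x + 2)*(x + 2)
(3) = (k - 5)*(k + 4)
(4) = (c + 1)*(c^2 - c - 12) = (c + 1)*(c + 3)*(c - 4)
(5) = (r - 4)*(r - 4)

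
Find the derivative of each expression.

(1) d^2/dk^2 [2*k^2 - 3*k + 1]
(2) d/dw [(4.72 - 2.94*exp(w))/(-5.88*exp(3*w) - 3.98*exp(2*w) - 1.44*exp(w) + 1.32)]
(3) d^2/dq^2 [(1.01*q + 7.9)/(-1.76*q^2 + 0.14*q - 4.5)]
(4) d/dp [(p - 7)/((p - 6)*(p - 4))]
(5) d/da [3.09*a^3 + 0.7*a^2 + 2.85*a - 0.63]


(1) = 4
(2) = (-34.5744*exp(3*w) + 71.5596*exp(2*w) + 37.5712*exp(w) + 2.916)*exp(w)/(34.5744*exp(6*w) + 46.8048*exp(5*w) + 32.7748*exp(4*w) - 4.0608*exp(3*w) - 8.4336*exp(2*w) - 3.8016*exp(w) + 1.7424)
(3) = (-(1.01*q + 7.9)*(3.52*q - 0.14)*(7.04*q - 0.28) + (10.6656*q + 27.5252)*(1.76*q^2 - 0.14*q + 4.5))/(1.76*q^2 - 0.14*q + 4.5)^3
(4) = (-p^2 + 14*p - 46)/(p^4 - 20*p^3 + 148*p^2 - 480*p + 576)
(5) = 9.27*a^2 + 1.4*a + 2.85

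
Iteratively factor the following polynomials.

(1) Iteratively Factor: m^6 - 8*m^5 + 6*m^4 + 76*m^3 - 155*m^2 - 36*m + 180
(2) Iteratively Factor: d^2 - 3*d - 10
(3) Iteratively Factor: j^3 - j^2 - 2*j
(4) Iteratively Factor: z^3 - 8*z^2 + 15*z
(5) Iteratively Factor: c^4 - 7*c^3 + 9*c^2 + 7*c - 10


(1) = (m + 3)*(m^5 - 11*m^4 + 39*m^3 - 41*m^2 - 32*m + 60) = (m - 2)*(m + 3)*(m^4 - 9*m^3 + 21*m^2 + m - 30) = (m - 5)*(m - 2)*(m + 3)*(m^3 - 4*m^2 + m + 6) = (m - 5)*(m - 2)^2*(m + 3)*(m^2 - 2*m - 3) = (m - 5)*(m - 3)*(m - 2)^2*(m + 3)*(m + 1)
(2) = (d - 5)*(d + 2)
(3) = (j + 1)*(j^2 - 2*j) = j*(j + 1)*(j - 2)
(4) = (z - 3)*(z^2 - 5*z) = (z - 5)*(z - 3)*(z)
(5) = (c - 2)*(c^3 - 5*c^2 - c + 5) = (c - 2)*(c + 1)*(c^2 - 6*c + 5) = (c - 2)*(c - 1)*(c + 1)*(c - 5)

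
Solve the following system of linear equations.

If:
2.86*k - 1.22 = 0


Then:
k = 0.43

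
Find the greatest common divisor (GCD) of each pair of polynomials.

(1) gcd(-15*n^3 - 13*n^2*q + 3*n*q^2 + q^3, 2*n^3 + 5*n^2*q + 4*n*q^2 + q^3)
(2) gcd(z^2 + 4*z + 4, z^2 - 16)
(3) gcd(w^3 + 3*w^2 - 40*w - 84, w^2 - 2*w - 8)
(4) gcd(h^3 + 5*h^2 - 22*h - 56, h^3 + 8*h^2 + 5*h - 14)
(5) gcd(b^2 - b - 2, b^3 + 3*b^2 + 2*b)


(1) = gcd((-3*n + q)*(n + q)*(5*n + q), (n + q)^2*(2*n + q)) = n + q
(2) = 1
(3) = w + 2
(4) = gcd((h - 4)*(h + 2)*(h + 7), (h - 1)*(h + 2)*(h + 7)) = h^2 + 9*h + 14
(5) = b + 1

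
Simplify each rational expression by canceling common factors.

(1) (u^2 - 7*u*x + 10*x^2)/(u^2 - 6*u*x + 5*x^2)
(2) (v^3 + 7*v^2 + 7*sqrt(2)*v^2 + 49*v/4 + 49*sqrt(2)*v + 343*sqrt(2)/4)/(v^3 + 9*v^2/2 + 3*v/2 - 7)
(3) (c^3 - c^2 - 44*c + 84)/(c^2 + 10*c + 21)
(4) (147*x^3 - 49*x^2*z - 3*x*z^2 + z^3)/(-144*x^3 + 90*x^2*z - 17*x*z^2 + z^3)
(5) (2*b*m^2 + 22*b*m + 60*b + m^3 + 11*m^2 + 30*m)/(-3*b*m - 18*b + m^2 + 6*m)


(1) = (-u + 2*x)/(-u + x)
(2) = (8*v^2 + v*(28 + 56*sqrt(2)) + 196*sqrt(2))/(8*v^2 + 8*v - 16)
(3) = (c^2 - 8*c + 12)/(c + 3)
(4) = (-49*x^2 + z^2)/(48*x^2 - 14*x*z + z^2)
(5) = (-2*b*m - 10*b - m^2 - 5*m)/(3*b - m)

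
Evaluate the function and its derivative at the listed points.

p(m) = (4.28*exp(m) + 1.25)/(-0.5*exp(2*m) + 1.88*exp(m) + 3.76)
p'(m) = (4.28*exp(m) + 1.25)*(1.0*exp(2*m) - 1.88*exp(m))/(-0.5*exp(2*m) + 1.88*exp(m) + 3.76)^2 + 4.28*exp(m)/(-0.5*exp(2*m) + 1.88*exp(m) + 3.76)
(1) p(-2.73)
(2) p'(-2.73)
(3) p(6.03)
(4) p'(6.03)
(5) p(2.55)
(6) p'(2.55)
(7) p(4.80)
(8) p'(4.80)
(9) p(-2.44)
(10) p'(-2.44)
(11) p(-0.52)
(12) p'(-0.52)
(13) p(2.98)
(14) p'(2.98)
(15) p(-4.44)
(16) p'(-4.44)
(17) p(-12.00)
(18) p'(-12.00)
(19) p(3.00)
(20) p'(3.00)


(1) = 0.39
(2) = 0.06
(3) = -0.02
(4) = 0.02
(5) = -1.03
(6) = 1.66
(7) = -0.07
(8) = 0.08
(9) = 0.41
(10) = 0.08
(11) = 0.81
(12) = 0.41
(13) = -0.56
(14) = 0.73
(15) = 0.34
(16) = 0.01
(17) = 0.33
(18) = 0.00
(19) = -0.54
(20) = 0.71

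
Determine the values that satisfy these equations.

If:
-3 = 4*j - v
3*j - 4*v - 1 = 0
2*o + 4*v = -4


Then:
j = -1
o = 0
v = -1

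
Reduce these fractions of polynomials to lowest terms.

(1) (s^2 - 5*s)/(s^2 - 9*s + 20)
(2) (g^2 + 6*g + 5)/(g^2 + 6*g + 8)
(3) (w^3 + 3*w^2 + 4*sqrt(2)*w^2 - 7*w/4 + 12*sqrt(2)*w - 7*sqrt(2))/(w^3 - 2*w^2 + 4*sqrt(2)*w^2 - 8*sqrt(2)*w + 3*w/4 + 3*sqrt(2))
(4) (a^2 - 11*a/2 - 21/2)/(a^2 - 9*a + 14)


(1) = s/(s - 4)
(2) = (g^2 + 6*g + 5)/(g^2 + 6*g + 8)
(3) = (16*w + 56)/(16*w - 24)
(4) = (2*a + 3)/(2*a - 4)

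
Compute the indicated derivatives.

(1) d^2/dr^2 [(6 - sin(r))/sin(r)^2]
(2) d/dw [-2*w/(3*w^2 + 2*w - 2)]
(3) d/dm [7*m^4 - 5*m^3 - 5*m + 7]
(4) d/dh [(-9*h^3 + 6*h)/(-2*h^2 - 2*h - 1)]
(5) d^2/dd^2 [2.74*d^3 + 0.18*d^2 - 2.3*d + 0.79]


(1) = (sin(r)^3 - 24*sin(r)^2 - 2*sin(r) + 36)/sin(r)^4
(2) = 2*(3*w^2 + 2)/(9*w^4 + 12*w^3 - 8*w^2 - 8*w + 4)
(3) = 28*m^3 - 15*m^2 - 5
(4) = 3*(6*h^4 + 12*h^3 + 13*h^2 - 2)/(4*h^4 + 8*h^3 + 8*h^2 + 4*h + 1)
(5) = 16.44*d + 0.36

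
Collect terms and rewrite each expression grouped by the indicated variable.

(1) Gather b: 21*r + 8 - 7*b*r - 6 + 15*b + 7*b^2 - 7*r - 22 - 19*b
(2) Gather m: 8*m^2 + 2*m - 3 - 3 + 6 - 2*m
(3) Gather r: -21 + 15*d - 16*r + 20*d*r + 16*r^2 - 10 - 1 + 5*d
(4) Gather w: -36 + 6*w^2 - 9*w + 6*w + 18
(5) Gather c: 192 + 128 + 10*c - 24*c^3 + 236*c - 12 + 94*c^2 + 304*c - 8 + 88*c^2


(1) = 7*b^2 + b*(-7*r - 4) + 14*r - 20
(2) = 8*m^2
(3) = 20*d + 16*r^2 + r*(20*d - 16) - 32
(4) = 6*w^2 - 3*w - 18
(5) = -24*c^3 + 182*c^2 + 550*c + 300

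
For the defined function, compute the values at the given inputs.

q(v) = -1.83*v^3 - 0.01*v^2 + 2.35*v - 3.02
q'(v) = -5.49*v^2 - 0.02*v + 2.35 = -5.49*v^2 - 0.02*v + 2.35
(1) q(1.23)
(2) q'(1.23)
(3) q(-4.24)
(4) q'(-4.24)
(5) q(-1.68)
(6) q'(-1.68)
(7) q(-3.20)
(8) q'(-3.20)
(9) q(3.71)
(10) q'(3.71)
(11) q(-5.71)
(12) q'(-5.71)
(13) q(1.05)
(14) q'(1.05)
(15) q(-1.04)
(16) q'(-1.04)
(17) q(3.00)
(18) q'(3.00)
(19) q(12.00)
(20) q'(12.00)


(1) = -3.55
(2) = -5.98
(3) = 126.33
(4) = -96.26
(5) = 1.68
(6) = -13.11
(7) = 49.32
(8) = -53.80
(9) = -87.89
(10) = -73.29
(11) = 323.93
(12) = -176.53
(13) = -2.68
(14) = -3.72
(15) = -3.42
(16) = -3.57
(17) = -45.47
(18) = -47.12
(19) = -3138.50
(20) = -788.45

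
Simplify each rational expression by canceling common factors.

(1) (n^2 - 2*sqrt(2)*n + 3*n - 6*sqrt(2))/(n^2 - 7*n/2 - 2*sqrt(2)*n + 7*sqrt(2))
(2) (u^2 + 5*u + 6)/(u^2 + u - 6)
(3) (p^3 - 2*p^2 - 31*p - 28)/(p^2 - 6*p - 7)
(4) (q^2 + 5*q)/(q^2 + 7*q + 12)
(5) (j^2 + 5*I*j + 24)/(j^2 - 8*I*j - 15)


(1) = (2*n + 6)/(2*n - 7)
(2) = (u + 2)/(u - 2)
(3) = p + 4
(4) = (q^2 + 5*q)/(q^2 + 7*q + 12)
(5) = (j + 8*I)/(j - 5*I)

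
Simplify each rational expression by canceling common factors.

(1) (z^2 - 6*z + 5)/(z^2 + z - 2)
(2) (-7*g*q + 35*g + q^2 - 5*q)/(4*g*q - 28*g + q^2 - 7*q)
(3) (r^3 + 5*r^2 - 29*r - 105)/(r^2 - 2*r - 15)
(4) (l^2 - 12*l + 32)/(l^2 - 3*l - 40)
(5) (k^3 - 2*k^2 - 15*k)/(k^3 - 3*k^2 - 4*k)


(1) = (z - 5)/(z + 2)
(2) = (-7*g*q + 35*g + q^2 - 5*q)/(4*g*q - 28*g + q^2 - 7*q)
(3) = r + 7
(4) = (l - 4)/(l + 5)
(5) = (k^2 - 2*k - 15)/(k^2 - 3*k - 4)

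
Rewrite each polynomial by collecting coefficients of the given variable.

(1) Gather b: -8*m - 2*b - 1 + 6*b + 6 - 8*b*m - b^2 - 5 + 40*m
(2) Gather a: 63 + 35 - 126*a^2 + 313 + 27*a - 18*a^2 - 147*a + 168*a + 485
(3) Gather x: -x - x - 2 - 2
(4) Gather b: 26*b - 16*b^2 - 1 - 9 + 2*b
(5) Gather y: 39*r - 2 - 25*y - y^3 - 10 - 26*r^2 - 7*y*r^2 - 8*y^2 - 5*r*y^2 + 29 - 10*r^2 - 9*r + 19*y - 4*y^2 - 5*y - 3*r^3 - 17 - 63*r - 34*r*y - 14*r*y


(1) = -b^2 + b*(4 - 8*m) + 32*m
(2) = -144*a^2 + 48*a + 896
(3) = -2*x - 4
(4) = -16*b^2 + 28*b - 10
(5) = -3*r^3 - 36*r^2 - 33*r - y^3 + y^2*(-5*r - 12) + y*(-7*r^2 - 48*r - 11)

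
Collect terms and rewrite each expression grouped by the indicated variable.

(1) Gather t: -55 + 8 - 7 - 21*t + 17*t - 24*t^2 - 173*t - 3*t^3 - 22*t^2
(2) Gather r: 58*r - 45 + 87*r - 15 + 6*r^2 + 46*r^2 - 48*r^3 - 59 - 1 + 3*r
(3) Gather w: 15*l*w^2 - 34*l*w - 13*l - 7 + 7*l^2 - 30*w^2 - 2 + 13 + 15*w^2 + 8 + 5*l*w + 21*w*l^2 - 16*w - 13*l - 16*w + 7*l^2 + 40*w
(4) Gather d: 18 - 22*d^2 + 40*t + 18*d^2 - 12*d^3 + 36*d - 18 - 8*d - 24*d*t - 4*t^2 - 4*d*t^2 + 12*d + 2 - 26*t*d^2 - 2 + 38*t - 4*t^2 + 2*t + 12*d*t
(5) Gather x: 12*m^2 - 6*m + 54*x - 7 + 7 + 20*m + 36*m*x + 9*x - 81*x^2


(1) = -3*t^3 - 46*t^2 - 177*t - 54
(2) = -48*r^3 + 52*r^2 + 148*r - 120
(3) = 14*l^2 - 26*l + w^2*(15*l - 15) + w*(21*l^2 - 29*l + 8) + 12
(4) = -12*d^3 + d^2*(-26*t - 4) + d*(-4*t^2 - 12*t + 40) - 8*t^2 + 80*t
(5) = 12*m^2 + 14*m - 81*x^2 + x*(36*m + 63)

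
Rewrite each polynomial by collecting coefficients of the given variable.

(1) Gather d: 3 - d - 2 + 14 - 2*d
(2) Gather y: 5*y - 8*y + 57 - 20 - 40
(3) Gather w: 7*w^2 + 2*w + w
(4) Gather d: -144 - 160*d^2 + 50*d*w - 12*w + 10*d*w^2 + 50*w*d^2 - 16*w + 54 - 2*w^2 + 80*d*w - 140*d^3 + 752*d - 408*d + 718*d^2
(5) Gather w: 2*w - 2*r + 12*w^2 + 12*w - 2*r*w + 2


(1) = 15 - 3*d
(2) = -3*y - 3
(3) = 7*w^2 + 3*w
(4) = -140*d^3 + d^2*(50*w + 558) + d*(10*w^2 + 130*w + 344) - 2*w^2 - 28*w - 90
(5) = -2*r + 12*w^2 + w*(14 - 2*r) + 2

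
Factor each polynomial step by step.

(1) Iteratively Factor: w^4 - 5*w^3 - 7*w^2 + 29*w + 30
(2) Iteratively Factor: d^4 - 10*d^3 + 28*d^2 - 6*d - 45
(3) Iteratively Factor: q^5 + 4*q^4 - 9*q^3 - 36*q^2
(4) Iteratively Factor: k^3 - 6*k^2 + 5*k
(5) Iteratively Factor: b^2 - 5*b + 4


(1) = (w + 1)*(w^3 - 6*w^2 - w + 30) = (w - 5)*(w + 1)*(w^2 - w - 6) = (w - 5)*(w - 3)*(w + 1)*(w + 2)
(2) = (d - 3)*(d^3 - 7*d^2 + 7*d + 15) = (d - 3)*(d + 1)*(d^2 - 8*d + 15) = (d - 5)*(d - 3)*(d + 1)*(d - 3)
(3) = (q - 3)*(q^4 + 7*q^3 + 12*q^2) = (q - 3)*(q + 4)*(q^3 + 3*q^2) = q*(q - 3)*(q + 4)*(q^2 + 3*q) = q^2*(q - 3)*(q + 4)*(q + 3)
(4) = (k - 5)*(k^2 - k) = (k - 5)*(k - 1)*(k)
(5) = (b - 4)*(b - 1)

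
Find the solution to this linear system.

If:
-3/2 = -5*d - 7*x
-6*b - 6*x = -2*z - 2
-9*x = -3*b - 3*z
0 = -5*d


Then:
b = 1/4
d = 0
x = 3/14
z = 11/28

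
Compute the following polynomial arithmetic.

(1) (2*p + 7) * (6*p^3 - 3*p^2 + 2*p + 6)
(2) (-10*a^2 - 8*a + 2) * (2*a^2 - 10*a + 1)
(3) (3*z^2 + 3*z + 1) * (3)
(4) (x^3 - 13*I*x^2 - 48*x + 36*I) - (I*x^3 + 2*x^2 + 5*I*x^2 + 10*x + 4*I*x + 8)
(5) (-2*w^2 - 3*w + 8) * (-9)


(1) = 12*p^4 + 36*p^3 - 17*p^2 + 26*p + 42
(2) = -20*a^4 + 84*a^3 + 74*a^2 - 28*a + 2
(3) = 9*z^2 + 9*z + 3
(4) = x^3 - I*x^3 - 2*x^2 - 18*I*x^2 - 58*x - 4*I*x - 8 + 36*I
(5) = 18*w^2 + 27*w - 72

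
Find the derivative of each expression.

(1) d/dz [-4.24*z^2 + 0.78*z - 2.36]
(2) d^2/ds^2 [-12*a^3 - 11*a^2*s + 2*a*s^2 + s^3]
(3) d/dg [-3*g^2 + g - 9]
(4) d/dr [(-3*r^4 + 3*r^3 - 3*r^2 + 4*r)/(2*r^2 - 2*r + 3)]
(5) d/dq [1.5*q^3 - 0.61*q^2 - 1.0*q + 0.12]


(1) = 0.78 - 8.48*z
(2) = 4*a + 6*s
(3) = 1 - 6*g
(4) = (-12*r^5 + 24*r^4 - 48*r^3 + 25*r^2 - 18*r + 12)/(4*r^4 - 8*r^3 + 16*r^2 - 12*r + 9)
(5) = 4.5*q^2 - 1.22*q - 1.0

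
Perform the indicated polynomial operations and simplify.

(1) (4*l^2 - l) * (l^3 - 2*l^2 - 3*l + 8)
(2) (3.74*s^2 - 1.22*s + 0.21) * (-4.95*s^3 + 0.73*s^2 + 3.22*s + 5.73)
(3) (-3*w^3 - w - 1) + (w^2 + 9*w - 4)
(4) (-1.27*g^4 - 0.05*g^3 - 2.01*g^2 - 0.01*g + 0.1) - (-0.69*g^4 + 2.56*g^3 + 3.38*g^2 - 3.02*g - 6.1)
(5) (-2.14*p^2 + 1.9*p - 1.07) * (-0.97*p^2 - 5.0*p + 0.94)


(1) = 4*l^5 - 9*l^4 - 10*l^3 + 35*l^2 - 8*l
(2) = -18.513*s^5 + 8.7692*s^4 + 10.1127*s^3 + 17.6551*s^2 - 6.3144*s + 1.2033
(3) = -3*w^3 + w^2 + 8*w - 5
(4) = -0.58*g^4 - 2.61*g^3 - 5.39*g^2 + 3.01*g + 6.2
(5) = 2.0758*p^4 + 8.857*p^3 - 10.4737*p^2 + 7.136*p - 1.0058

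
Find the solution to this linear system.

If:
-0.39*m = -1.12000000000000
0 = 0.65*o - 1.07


Then:
m = 2.87
o = 1.65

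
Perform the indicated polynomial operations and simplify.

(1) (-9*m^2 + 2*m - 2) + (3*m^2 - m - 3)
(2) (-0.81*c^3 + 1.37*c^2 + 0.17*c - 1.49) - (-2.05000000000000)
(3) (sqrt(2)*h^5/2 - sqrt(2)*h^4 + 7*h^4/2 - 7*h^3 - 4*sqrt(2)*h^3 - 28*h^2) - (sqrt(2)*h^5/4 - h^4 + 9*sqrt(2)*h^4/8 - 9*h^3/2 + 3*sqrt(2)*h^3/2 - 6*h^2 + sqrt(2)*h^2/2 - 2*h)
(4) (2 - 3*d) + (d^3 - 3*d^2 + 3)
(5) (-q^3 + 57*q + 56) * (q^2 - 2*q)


(1) = -6*m^2 + m - 5
(2) = -0.81*c^3 + 1.37*c^2 + 0.17*c + 0.56
(3) = sqrt(2)*h^5/4 - 17*sqrt(2)*h^4/8 + 9*h^4/2 - 11*sqrt(2)*h^3/2 - 5*h^3/2 - 22*h^2 - sqrt(2)*h^2/2 + 2*h
(4) = d^3 - 3*d^2 - 3*d + 5
(5) = -q^5 + 2*q^4 + 57*q^3 - 58*q^2 - 112*q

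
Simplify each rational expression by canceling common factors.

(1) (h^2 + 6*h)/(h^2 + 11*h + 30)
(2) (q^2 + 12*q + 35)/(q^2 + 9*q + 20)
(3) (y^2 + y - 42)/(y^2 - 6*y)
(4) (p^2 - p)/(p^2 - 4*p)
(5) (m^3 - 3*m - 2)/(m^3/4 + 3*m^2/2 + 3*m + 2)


(1) = h/(h + 5)
(2) = (q + 7)/(q + 4)
(3) = (y + 7)/y
(4) = (p - 1)/(p - 4)
(5) = (4*m^3 - 12*m - 8)/(m^3 + 6*m^2 + 12*m + 8)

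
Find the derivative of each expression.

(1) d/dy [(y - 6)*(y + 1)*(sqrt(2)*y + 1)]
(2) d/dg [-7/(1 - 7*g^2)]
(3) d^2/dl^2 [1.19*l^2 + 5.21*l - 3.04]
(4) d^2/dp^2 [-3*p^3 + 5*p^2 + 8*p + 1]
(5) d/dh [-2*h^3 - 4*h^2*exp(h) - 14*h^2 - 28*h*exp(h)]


(1) = 3*sqrt(2)*y^2 - 10*sqrt(2)*y + 2*y - 6*sqrt(2) - 5
(2) = -98*g/(7*g^2 - 1)^2
(3) = 2.38000000000000
(4) = 10 - 18*p
(5) = -4*h^2*exp(h) - 6*h^2 - 36*h*exp(h) - 28*h - 28*exp(h)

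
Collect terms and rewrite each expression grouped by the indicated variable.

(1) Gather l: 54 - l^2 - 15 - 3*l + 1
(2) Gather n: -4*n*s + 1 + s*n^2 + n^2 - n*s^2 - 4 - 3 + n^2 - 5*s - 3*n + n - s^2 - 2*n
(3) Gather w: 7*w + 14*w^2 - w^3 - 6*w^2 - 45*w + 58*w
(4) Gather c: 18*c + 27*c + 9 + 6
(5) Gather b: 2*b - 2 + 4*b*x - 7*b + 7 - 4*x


(1) = -l^2 - 3*l + 40
(2) = n^2*(s + 2) + n*(-s^2 - 4*s - 4) - s^2 - 5*s - 6
(3) = -w^3 + 8*w^2 + 20*w
(4) = 45*c + 15
(5) = b*(4*x - 5) - 4*x + 5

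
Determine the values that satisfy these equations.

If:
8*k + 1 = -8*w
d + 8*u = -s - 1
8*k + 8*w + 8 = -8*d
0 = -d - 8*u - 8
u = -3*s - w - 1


Then:
d = -7/8
k = 1343/64
s = 7
u = -57/64
w = -1351/64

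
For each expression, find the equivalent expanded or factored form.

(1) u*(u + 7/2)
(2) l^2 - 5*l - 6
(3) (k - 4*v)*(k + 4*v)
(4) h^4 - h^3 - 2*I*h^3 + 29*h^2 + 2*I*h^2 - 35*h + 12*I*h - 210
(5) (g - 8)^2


(1) = u^2 + 7*u/2
(2) = (l - 6)*(l + 1)
(3) = k^2 - 16*v^2
(4) = (h - 3)*(h + 2)*(h - 7*I)*(h + 5*I)
(5) = g^2 - 16*g + 64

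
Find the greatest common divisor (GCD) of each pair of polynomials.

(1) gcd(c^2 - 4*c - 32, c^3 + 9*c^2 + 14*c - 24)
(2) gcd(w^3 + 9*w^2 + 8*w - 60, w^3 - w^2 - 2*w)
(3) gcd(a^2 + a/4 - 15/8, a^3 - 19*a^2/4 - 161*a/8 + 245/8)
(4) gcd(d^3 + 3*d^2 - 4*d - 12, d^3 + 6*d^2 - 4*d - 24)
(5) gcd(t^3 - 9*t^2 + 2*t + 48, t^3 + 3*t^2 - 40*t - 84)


(1) = gcd((c - 8)*(c + 4), (c - 1)*(c + 4)*(c + 6)) = c + 4
(2) = w - 2
(3) = gcd((a - 5/4)*(a + 3/2), (a - 7)*(a - 5/4)*(a + 7/2)) = a - 5/4
(4) = gcd((d - 2)*(d + 2)*(d + 3), (d - 2)*(d + 2)*(d + 6)) = d^2 - 4
(5) = t + 2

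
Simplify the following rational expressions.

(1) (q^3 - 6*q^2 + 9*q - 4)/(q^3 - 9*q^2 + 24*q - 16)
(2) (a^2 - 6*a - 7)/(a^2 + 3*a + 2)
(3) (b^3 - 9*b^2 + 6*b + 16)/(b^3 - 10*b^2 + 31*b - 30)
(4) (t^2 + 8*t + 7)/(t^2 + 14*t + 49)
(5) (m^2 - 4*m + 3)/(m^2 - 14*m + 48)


(1) = (q - 1)/(q - 4)
(2) = (a - 7)/(a + 2)
(3) = (b^2 - 7*b - 8)/(b^2 - 8*b + 15)
(4) = (t + 1)/(t + 7)
(5) = (m^2 - 4*m + 3)/(m^2 - 14*m + 48)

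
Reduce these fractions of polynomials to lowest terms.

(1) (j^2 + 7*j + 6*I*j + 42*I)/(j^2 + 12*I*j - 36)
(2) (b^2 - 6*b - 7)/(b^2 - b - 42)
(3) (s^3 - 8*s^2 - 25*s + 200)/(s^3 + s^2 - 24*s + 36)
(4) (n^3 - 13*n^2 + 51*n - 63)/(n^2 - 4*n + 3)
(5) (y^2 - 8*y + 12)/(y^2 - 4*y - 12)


(1) = (j + 7)/(j + 6*I)
(2) = (b + 1)/(b + 6)
(3) = (s^3 - 8*s^2 - 25*s + 200)/(s^3 + s^2 - 24*s + 36)
(4) = (n^2 - 10*n + 21)/(n - 1)
(5) = (y - 2)/(y + 2)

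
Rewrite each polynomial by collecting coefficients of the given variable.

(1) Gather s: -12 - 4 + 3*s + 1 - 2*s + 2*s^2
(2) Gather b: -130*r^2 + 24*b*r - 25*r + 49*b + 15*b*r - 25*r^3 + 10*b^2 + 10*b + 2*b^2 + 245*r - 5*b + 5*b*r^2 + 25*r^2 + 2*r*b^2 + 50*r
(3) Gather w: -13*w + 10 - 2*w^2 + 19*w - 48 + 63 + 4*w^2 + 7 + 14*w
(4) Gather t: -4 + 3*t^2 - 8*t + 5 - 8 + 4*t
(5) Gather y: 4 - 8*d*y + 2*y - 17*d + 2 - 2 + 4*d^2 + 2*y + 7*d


(1) = 2*s^2 + s - 15
(2) = b^2*(2*r + 12) + b*(5*r^2 + 39*r + 54) - 25*r^3 - 105*r^2 + 270*r
(3) = 2*w^2 + 20*w + 32
(4) = 3*t^2 - 4*t - 7
(5) = 4*d^2 - 10*d + y*(4 - 8*d) + 4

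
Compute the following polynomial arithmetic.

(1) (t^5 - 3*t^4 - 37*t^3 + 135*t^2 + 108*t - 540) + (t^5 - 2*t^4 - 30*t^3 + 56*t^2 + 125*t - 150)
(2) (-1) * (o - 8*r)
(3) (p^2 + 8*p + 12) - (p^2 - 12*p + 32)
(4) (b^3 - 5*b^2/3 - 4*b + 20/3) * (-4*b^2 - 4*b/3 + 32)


(1) = 2*t^5 - 5*t^4 - 67*t^3 + 191*t^2 + 233*t - 690
(2) = -o + 8*r
(3) = 20*p - 20
(4) = -4*b^5 + 16*b^4/3 + 452*b^3/9 - 224*b^2/3 - 1232*b/9 + 640/3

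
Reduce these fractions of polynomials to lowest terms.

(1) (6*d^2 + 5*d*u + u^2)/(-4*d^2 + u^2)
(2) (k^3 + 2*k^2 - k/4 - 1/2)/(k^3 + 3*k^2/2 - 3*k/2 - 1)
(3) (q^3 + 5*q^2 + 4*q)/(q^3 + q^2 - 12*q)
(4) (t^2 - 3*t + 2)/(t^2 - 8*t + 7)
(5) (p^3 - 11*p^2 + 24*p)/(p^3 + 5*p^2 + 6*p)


(1) = (3*d + u)/(-2*d + u)
(2) = (2*k - 1)/(2*k - 2)
(3) = (q + 1)/(q - 3)
(4) = (t - 2)/(t - 7)
(5) = (p^2 - 11*p + 24)/(p^2 + 5*p + 6)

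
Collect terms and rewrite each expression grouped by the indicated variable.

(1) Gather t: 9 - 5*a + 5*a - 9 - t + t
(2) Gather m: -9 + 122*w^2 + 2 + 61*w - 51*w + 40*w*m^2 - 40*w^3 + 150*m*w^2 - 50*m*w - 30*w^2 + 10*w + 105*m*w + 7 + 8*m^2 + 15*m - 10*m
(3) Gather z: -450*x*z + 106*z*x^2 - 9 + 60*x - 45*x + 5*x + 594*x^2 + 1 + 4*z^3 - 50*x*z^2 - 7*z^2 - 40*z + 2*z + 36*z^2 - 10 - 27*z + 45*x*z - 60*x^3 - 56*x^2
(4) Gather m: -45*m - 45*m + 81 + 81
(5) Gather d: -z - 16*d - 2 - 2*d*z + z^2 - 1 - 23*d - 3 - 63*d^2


(1) = 0
(2) = m^2*(40*w + 8) + m*(150*w^2 + 55*w + 5) - 40*w^3 + 92*w^2 + 20*w
(3) = -60*x^3 + 538*x^2 + 20*x + 4*z^3 + z^2*(29 - 50*x) + z*(106*x^2 - 405*x - 65) - 18
(4) = 162 - 90*m
(5) = -63*d^2 + d*(-2*z - 39) + z^2 - z - 6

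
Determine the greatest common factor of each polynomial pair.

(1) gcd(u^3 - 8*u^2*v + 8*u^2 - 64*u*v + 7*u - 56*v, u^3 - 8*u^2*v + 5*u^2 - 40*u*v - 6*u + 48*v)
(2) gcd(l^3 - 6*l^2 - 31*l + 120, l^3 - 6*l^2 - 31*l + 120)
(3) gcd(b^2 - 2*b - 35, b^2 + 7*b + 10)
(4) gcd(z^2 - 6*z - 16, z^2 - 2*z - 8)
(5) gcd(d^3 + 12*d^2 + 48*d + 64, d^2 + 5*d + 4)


(1) = u - 8*v
(2) = l^3 - 6*l^2 - 31*l + 120
(3) = gcd((b - 7)*(b + 5), (b + 2)*(b + 5)) = b + 5
(4) = gcd((z - 8)*(z + 2), (z - 4)*(z + 2)) = z + 2
(5) = gcd((d + 4)^3, (d + 1)*(d + 4)) = d + 4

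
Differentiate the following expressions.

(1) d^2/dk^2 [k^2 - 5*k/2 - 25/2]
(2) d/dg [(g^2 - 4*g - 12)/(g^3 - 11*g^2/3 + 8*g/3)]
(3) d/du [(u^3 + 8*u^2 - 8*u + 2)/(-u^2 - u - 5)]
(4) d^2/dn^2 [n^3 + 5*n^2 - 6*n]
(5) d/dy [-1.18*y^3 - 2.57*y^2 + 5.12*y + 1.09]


(1) = 2
(2) = 9*(-g^4 + 8*g^3 + 24*g^2 - 88*g + 32)/(g^2*(9*g^4 - 66*g^3 + 169*g^2 - 176*g + 64))
(3) = (-u^4 - 2*u^3 - 31*u^2 - 76*u + 42)/(u^4 + 2*u^3 + 11*u^2 + 10*u + 25)
(4) = 6*n + 10
(5) = -3.54*y^2 - 5.14*y + 5.12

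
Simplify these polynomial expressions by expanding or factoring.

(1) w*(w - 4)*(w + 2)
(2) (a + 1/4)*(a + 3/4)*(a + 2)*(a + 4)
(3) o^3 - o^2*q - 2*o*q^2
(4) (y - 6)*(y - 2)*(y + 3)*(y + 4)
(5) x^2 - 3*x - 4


(1) = w^3 - 2*w^2 - 8*w
(2) = a^4 + 7*a^3 + 227*a^2/16 + 73*a/8 + 3/2
(3) = o*(o - 2*q)*(o + q)
(4) = y^4 - y^3 - 32*y^2 - 12*y + 144
(5) = (x - 4)*(x + 1)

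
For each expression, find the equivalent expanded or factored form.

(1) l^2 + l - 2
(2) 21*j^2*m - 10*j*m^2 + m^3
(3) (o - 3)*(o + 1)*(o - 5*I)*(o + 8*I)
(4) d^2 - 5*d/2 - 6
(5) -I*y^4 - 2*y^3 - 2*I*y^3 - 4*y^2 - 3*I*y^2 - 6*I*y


(1) = (l - 1)*(l + 2)
(2) = m*(-7*j + m)*(-3*j + m)
(3) = o^4 - 2*o^3 + 3*I*o^3 + 37*o^2 - 6*I*o^2 - 80*o - 9*I*o - 120
(4) = (d - 4)*(d + 3/2)
(5) = y*(y + 2)*(y - 3*I)*(-I*y + 1)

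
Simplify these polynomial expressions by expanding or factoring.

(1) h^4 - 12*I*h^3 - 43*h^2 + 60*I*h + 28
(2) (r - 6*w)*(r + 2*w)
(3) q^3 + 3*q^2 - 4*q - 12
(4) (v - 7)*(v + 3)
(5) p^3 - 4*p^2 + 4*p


(1) = (h - 7*I)*(h - 2*I)^2*(h - I)
(2) = r^2 - 4*r*w - 12*w^2
(3) = (q - 2)*(q + 2)*(q + 3)
(4) = v^2 - 4*v - 21
(5) = p*(p - 2)^2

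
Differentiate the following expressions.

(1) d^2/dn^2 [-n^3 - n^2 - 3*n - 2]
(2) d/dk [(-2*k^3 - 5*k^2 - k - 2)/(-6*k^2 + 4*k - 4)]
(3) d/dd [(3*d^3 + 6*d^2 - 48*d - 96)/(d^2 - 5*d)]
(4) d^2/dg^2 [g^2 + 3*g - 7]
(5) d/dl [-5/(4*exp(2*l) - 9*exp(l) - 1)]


(1) = -6*n - 2
(2) = (6*k^4 - 8*k^3 - k^2 + 8*k + 6)/(2*(9*k^4 - 12*k^3 + 16*k^2 - 8*k + 4))
(3) = 3*(d^4 - 10*d^3 + 6*d^2 + 64*d - 160)/(d^2*(d^2 - 10*d + 25))
(4) = 2
(5) = (40*exp(l) - 45)*exp(l)/(-4*exp(2*l) + 9*exp(l) + 1)^2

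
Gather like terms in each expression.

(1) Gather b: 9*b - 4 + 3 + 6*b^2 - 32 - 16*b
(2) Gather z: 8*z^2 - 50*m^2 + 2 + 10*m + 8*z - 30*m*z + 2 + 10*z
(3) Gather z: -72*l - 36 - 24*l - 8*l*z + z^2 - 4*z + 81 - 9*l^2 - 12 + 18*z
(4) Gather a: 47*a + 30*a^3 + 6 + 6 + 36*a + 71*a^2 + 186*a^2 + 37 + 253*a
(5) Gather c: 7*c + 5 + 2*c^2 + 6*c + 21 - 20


(1) = 6*b^2 - 7*b - 33
(2) = -50*m^2 + 10*m + 8*z^2 + z*(18 - 30*m) + 4
(3) = -9*l^2 - 96*l + z^2 + z*(14 - 8*l) + 33
(4) = 30*a^3 + 257*a^2 + 336*a + 49
(5) = 2*c^2 + 13*c + 6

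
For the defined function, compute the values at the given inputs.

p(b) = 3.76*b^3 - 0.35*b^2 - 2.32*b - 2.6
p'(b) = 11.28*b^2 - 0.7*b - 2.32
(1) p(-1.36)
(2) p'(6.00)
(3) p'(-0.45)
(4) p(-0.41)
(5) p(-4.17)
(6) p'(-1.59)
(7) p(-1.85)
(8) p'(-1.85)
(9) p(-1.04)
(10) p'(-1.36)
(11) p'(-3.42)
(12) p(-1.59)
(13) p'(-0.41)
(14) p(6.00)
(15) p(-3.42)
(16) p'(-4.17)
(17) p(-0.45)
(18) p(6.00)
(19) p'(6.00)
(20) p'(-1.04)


(1) = -9.55
(2) = 399.56
(3) = 0.28
(4) = -1.97
(5) = -271.66
(6) = 27.31
(7) = -23.31
(8) = 37.58
(9) = -4.80
(10) = 19.50
(11) = 132.01
(12) = -14.91
(13) = -0.14
(14) = 783.04
(15) = -149.17
(16) = 196.75
(17) = -1.97
(18) = 783.04
(19) = 399.56
(20) = 10.61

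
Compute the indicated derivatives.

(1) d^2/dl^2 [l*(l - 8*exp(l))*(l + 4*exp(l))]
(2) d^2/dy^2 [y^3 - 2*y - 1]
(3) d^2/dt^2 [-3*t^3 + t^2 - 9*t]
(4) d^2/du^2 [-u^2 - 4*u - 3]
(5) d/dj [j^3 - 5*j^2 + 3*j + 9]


(1) = -4*l^2*exp(l) - 128*l*exp(2*l) - 16*l*exp(l) + 6*l - 128*exp(2*l) - 8*exp(l)
(2) = 6*y
(3) = 2 - 18*t
(4) = -2
(5) = 3*j^2 - 10*j + 3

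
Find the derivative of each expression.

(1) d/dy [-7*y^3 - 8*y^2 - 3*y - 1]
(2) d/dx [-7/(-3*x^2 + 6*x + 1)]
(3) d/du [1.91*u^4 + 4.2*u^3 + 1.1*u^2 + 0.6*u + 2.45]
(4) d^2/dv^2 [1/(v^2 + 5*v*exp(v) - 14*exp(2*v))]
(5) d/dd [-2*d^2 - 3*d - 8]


(1) = -21*y^2 - 16*y - 3
(2) = 42*(1 - x)/(-3*x^2 + 6*x + 1)^2
(3) = 7.64*u^3 + 12.6*u^2 + 2.2*u + 0.6
(4) = ((v^2 + 5*v*exp(v) - 14*exp(2*v))*(-5*v*exp(v) + 56*exp(2*v) - 10*exp(v) - 2) + 2*(5*v*exp(v) + 2*v - 28*exp(2*v) + 5*exp(v))^2)/(v^2 + 5*v*exp(v) - 14*exp(2*v))^3
(5) = -4*d - 3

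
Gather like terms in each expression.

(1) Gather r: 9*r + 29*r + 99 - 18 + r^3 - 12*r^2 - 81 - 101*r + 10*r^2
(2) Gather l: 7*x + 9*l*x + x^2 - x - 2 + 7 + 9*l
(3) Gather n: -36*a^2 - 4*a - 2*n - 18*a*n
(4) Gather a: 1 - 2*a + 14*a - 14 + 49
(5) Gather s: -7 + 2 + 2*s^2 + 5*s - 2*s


(1) = r^3 - 2*r^2 - 63*r
(2) = l*(9*x + 9) + x^2 + 6*x + 5
(3) = -36*a^2 - 4*a + n*(-18*a - 2)
(4) = 12*a + 36
(5) = 2*s^2 + 3*s - 5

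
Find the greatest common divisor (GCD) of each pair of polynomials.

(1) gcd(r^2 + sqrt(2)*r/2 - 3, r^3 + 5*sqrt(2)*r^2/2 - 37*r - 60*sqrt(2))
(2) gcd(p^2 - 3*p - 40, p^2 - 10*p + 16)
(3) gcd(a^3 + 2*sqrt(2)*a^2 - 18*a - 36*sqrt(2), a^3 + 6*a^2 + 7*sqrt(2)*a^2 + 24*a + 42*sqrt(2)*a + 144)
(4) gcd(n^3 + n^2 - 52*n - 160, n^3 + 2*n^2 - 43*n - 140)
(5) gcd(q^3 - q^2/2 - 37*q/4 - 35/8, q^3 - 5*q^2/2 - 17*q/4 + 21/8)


(1) = r + 3*sqrt(2)/2
(2) = gcd((p - 8)*(p + 5), (p - 8)*(p - 2)) = p - 8
(3) = gcd((a - 3*sqrt(2))*(a + 2*sqrt(2))*(a + 3*sqrt(2)), (a + 6)*(a + 3*sqrt(2))*(a + 4*sqrt(2))) = a + 3*sqrt(2)
(4) = n^2 + 9*n + 20
(5) = q - 7/2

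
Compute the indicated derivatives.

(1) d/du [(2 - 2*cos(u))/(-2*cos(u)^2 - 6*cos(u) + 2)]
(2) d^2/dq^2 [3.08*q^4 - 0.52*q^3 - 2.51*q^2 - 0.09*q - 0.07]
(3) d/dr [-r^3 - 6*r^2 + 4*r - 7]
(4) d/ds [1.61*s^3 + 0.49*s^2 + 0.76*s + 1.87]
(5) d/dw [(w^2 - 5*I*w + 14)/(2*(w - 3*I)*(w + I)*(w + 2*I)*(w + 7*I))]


(1) = (cos(u)^2 - 2*cos(u) - 2)*sin(u)/(-sin(u)^2 + 3*cos(u))^2
(2) = 36.96*q^2 - 3.12*q - 5.02
(3) = -3*r^2 - 12*r + 4
(4) = 4.83*s^2 + 0.98*s + 0.76
(5) = (-w^3 + 8*I*w^2 - 35*w + 70*I)/(w^6 + 10*I*w^5 + 9*w^4 + 212*I*w^3 + 79*w^2 + 714*I*w - 441)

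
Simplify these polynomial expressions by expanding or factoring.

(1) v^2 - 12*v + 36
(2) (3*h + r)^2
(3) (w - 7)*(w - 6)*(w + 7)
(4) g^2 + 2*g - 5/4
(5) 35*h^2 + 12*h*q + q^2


(1) = (v - 6)^2
(2) = 9*h^2 + 6*h*r + r^2
(3) = w^3 - 6*w^2 - 49*w + 294
(4) = (g - 1/2)*(g + 5/2)
(5) = (5*h + q)*(7*h + q)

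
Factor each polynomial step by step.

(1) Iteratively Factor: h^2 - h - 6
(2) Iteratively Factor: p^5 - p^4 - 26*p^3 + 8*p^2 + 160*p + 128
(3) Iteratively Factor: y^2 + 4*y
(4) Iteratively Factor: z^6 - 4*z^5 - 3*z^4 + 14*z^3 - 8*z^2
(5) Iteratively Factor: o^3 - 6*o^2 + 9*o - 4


(1) = (h - 3)*(h + 2)
(2) = (p - 4)*(p^4 + 3*p^3 - 14*p^2 - 48*p - 32) = (p - 4)^2*(p^3 + 7*p^2 + 14*p + 8) = (p - 4)^2*(p + 4)*(p^2 + 3*p + 2) = (p - 4)^2*(p + 1)*(p + 4)*(p + 2)
(3) = (y)*(y + 4)
(4) = (z - 1)*(z^5 - 3*z^4 - 6*z^3 + 8*z^2) = (z - 1)^2*(z^4 - 2*z^3 - 8*z^2) = (z - 4)*(z - 1)^2*(z^3 + 2*z^2) = z*(z - 4)*(z - 1)^2*(z^2 + 2*z) = z^2*(z - 4)*(z - 1)^2*(z + 2)
(5) = (o - 1)*(o^2 - 5*o + 4) = (o - 1)^2*(o - 4)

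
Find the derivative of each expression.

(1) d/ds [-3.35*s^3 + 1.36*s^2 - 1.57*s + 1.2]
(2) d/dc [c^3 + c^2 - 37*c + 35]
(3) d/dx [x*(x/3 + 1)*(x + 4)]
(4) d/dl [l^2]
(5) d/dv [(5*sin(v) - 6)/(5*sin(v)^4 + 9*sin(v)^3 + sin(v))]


(1) = -10.05*s^2 + 2.72*s - 1.57
(2) = 3*c^2 + 2*c - 37
(3) = x^2 + 14*x/3 + 4
(4) = 2*l
(5) = 3*(-25*sin(v)^2 + 10*sin(v) + 54 + 2/sin(v)^2)*cos(v)/(5*sin(v)^3 + 9*sin(v)^2 + 1)^2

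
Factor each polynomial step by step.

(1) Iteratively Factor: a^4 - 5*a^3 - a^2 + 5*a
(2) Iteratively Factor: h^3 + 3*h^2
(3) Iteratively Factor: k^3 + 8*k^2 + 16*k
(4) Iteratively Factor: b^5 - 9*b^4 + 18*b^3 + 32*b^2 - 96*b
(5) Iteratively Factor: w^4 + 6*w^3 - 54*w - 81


(1) = (a)*(a^3 - 5*a^2 - a + 5) = a*(a - 1)*(a^2 - 4*a - 5) = a*(a - 5)*(a - 1)*(a + 1)
(2) = (h)*(h^2 + 3*h) = h*(h + 3)*(h)
(3) = (k + 4)*(k^2 + 4*k) = (k + 4)^2*(k)
(4) = (b)*(b^4 - 9*b^3 + 18*b^2 + 32*b - 96) = b*(b - 4)*(b^3 - 5*b^2 - 2*b + 24) = b*(b - 4)*(b - 3)*(b^2 - 2*b - 8) = b*(b - 4)^2*(b - 3)*(b + 2)
(5) = (w + 3)*(w^3 + 3*w^2 - 9*w - 27) = (w + 3)^2*(w^2 - 9) = (w - 3)*(w + 3)^2*(w + 3)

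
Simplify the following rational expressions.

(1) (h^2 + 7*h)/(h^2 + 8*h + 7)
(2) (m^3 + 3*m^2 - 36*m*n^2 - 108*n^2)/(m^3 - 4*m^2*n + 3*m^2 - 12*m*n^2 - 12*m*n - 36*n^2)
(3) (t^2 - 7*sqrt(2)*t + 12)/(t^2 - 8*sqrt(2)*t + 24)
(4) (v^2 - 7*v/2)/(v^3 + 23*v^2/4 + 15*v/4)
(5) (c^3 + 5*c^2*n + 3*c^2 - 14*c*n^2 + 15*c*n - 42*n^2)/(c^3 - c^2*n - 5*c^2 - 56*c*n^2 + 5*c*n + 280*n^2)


(1) = h/(h + 1)
(2) = (m + 6*n)/(m + 2*n)
(3) = (t - sqrt(2))/(t - 2*sqrt(2))
(4) = (4*v - 14)/(4*v^2 + 23*v + 15)
(5) = (c^2 - 2*c*n + 3*c - 6*n)/(c^2 - 8*c*n - 5*c + 40*n)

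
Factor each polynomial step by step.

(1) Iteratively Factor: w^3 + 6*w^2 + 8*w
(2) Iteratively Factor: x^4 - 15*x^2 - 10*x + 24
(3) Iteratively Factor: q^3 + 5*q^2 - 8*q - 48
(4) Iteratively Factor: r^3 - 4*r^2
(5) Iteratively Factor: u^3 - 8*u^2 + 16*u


(1) = (w + 2)*(w^2 + 4*w) = (w + 2)*(w + 4)*(w)
(2) = (x - 4)*(x^3 + 4*x^2 + x - 6) = (x - 4)*(x - 1)*(x^2 + 5*x + 6) = (x - 4)*(x - 1)*(x + 3)*(x + 2)
(3) = (q + 4)*(q^2 + q - 12) = (q - 3)*(q + 4)*(q + 4)
(4) = (r - 4)*(r^2) = r*(r - 4)*(r)
(5) = (u)*(u^2 - 8*u + 16) = u*(u - 4)*(u - 4)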